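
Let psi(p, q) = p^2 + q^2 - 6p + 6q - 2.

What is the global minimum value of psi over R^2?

-20

psi(p,q) separates as A(p) + B(q) − 2, so its minimum is min A + min B − 2.
A'(p) = 2p - 6 vanishes at p ∈ {3}; B'(q) = 2q + 6 vanishes at q ∈ {-3}.
Local minima of A (where A''>0): A(3)=-9. Local minima of B: B(-3)=-9.
So the global minimum of psi is A(3) + B(-3) − 2 = -9 − 9 − 2 = -20, attained at (3, -3).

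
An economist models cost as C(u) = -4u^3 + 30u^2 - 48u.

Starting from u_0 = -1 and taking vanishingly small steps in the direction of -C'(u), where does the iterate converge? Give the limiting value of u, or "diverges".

1

C'(u) = -12(u - 4)(u - 1), so C'(-1) = -120.
Gradient descent moves in the -C' direction, i.e. u is increasing.
The nearest critical point in that direction is u = 1, where C'' = 36 > 0 (a local minimum). The iterate converges there.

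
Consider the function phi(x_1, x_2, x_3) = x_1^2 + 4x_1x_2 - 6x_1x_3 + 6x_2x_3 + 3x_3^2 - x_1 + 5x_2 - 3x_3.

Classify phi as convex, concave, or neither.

neither

phi is quadratic, so its Hessian is the constant matrix H = [[2, 4, -6], [4, 0, 6], [-6, 6, 6]].
Leading principal minors: 2, -16, -456.
Neither pattern holds ⇒ H is indefinite ⇒ neither convex nor concave.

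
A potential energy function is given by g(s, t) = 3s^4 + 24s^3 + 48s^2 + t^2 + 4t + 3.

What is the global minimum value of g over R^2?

g(s,t) separates as P(s) + Q(t) + 3, so its minimum is min P + min Q + 3.
P'(s) = 12s(s + 2)(s + 4) vanishes at s ∈ {-4, -2, 0}; Q'(t) = 2(t + 2) vanishes at t ∈ {-2}.
Local minima of P (where P''>0): P(-4)=0, P(0)=0. Local minima of Q: Q(-2)=-4.
So the global minimum of g is P(-4) + Q(-2) + 3 = 0 − 4 + 3 = -1, attained at (-4, -2).

-1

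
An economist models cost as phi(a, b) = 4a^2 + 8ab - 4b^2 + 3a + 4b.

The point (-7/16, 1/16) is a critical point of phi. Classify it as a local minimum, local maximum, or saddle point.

The Hessian of phi is constant: H = [[8, 8], [8, -8]].
det(H) = 8·(-8) − 8² = -128.
Since det(H) < 0, H is indefinite and the critical point is a saddle point.

saddle point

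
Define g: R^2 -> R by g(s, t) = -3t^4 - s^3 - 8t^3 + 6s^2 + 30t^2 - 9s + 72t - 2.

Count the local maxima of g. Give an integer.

g separates as a function of s plus a function of t, so ∇g=0 decouples.
∂g/∂s = -3(s - 3)(s - 1) = 0 at s ∈ {1, 3}; ∂g/∂t = -12(t - 2)(t + 1)(t + 3) = 0 at t ∈ {-3, -1, 2}.
The Hessian is diagonal: diag(g_ss, g_tt). Second derivatives: g_ss(1)=6, g_ss(3)=-6; g_tt(-3)=-120, g_tt(-1)=72, g_tt(2)=-180.
Local maxima occur where both diagonal entries negative: (3, -3), (3, 2). Count: 2.

2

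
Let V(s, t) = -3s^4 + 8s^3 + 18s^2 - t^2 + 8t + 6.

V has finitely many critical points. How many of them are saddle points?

V separates as a function of s plus a function of t, so ∇V=0 decouples.
∂V/∂s = -12s(s - 3)(s + 1) = 0 at s ∈ {-1, 0, 3}; ∂V/∂t = -2(t - 4) = 0 at t ∈ {4}.
The Hessian is diagonal: diag(V_ss, V_tt). Second derivatives: V_ss(-1)=-48, V_ss(0)=36, V_ss(3)=-144; V_tt(4)=-2.
Saddle points occur where the two diagonal entries have opposite signs: (0, 4). Count: 1.

1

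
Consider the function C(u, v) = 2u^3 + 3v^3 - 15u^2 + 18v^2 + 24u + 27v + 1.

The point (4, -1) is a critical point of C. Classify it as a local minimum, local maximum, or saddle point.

local minimum

The mixed partial ∂²C/∂u∂v is 0, so the Hessian at any point is diag(C_uu, C_vv) = diag(6(2u - 5), 18(v + 2)).
At (4, -1): H = diag(18, 18).
Both eigenvalues are positive, so H is positive definite: a local minimum.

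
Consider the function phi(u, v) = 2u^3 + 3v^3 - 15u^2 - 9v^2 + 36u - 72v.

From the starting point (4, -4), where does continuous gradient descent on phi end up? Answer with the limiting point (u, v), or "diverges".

phi is separable, so gradient descent decouples: u follows -∂phi/∂u, v follows -∂phi/∂v.
∂phi/∂u = 6(u - 3)(u - 2); at u=4 this is 12, so u decreases.
∂phi/∂v = 9(v - 4)(v + 2); at v=-4 this is 144, so v decreases.
The v-coordinate has no critical point in that direction and runs off to infinity.

diverges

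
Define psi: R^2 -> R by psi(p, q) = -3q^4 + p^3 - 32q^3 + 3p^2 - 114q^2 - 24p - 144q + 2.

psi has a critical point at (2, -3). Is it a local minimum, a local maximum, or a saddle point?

The mixed partial ∂²psi/∂p∂q is 0, so the Hessian at any point is diag(psi_pp, psi_qq) = diag(6(p + 1), -12(3q^2 + 16q + 19)).
At (2, -3): H = diag(18, 24).
Both eigenvalues are positive, so H is positive definite: a local minimum.

local minimum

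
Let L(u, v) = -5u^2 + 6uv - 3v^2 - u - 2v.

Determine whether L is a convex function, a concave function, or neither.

concave

L is quadratic, so its Hessian is the constant matrix H = [[-10, 6], [6, -6]].
det(H) = 24, tr(H) = -16.
det(H) > 0 and tr(H) < 0, so H is negative definite everywhere: concave.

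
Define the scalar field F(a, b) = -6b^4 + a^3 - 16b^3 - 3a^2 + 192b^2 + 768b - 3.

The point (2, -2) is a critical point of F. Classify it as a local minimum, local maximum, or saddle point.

The mixed partial ∂²F/∂a∂b is 0, so the Hessian at any point is diag(F_aa, F_bb) = diag(6(a - 1), 24(-3b^2 - 4b + 16)).
At (2, -2): H = diag(6, 288).
Both eigenvalues are positive, so H is positive definite: a local minimum.

local minimum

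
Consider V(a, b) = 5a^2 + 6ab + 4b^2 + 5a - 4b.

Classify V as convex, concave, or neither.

convex

V is quadratic, so its Hessian is the constant matrix H = [[10, 6], [6, 8]].
det(H) = 44, tr(H) = 18.
det(H) > 0 and tr(H) > 0, so H is positive definite everywhere: convex.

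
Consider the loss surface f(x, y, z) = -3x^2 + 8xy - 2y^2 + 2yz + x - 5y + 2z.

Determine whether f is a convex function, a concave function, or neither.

neither

f is quadratic, so its Hessian is the constant matrix H = [[-6, 8, 0], [8, -4, 2], [0, 2, 0]].
Leading principal minors: -6, -40, 24.
Neither pattern holds ⇒ H is indefinite ⇒ neither convex nor concave.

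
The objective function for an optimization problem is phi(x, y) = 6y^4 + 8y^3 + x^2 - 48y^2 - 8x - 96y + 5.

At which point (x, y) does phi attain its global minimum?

(4, 2)

phi(x,y) separates as P(x) + Q(y) + 5, so its minimum is min P + min Q + 5.
P'(x) = 2x - 8 vanishes at x ∈ {4}; Q'(y) = 24(y - 2)(y + 1)(y + 2) vanishes at y ∈ {-2, -1, 2}.
Local minima of P (where P''>0): P(4)=-16. Local minima of Q: Q(-2)=32, Q(2)=-224.
So the global minimum of phi is P(4) + Q(2) + 5 = -16 − 224 + 5 = -235, attained at (4, 2).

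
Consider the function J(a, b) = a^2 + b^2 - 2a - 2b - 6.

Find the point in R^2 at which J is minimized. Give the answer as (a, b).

(1, 1)

J(a,b) separates as P(a) + Q(b) − 6, so its minimum is min P + min Q − 6.
P'(a) = 2a - 2 vanishes at a ∈ {1}; Q'(b) = 2b - 2 vanishes at b ∈ {1}.
Local minima of P (where P''>0): P(1)=-1. Local minima of Q: Q(1)=-1.
So the global minimum of J is P(1) + Q(1) − 6 = -1 − 1 − 6 = -8, attained at (1, 1).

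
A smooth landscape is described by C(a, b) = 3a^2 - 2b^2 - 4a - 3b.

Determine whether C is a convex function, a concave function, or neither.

neither

C is quadratic, so its Hessian is the constant matrix H = [[6, 0], [0, -4]].
det(H) = -24, tr(H) = 2.
det(H) < 0, so H is indefinite: neither convex nor concave.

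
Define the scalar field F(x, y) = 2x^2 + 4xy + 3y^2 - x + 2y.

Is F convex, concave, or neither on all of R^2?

convex

F is quadratic, so its Hessian is the constant matrix H = [[4, 4], [4, 6]].
det(H) = 8, tr(H) = 10.
det(H) > 0 and tr(H) > 0, so H is positive definite everywhere: convex.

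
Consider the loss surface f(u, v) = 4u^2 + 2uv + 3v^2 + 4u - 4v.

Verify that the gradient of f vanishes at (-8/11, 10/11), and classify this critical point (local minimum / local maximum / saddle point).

∇f = (8u + 2v + 4, 2u + 6v - 4); substituting (-8/11, 10/11) gives ∇f = (0, 0), so (-8/11, 10/11) is indeed a critical point.
The Hessian of f is constant: H = [[8, 2], [2, 6]].
det(H) = 8·6 − 2² = 44.
det(H) > 0 and tr(H) = 14 > 0, so H is positive definite and the point is a local minimum.

local minimum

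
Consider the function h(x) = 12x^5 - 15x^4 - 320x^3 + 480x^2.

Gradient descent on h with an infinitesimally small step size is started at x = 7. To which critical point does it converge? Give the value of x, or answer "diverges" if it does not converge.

4

h'(x) = 60x(x - 4)(x - 1)(x + 4), so h'(7) = 83160.
Gradient descent moves in the -h' direction, i.e. x is decreasing.
The nearest critical point in that direction is x = 4, where h'' = 5760 > 0 (a local minimum). The iterate converges there.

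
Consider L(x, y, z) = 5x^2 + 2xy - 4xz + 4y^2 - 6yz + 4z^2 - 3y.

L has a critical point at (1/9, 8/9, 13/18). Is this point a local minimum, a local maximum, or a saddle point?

local minimum

The Hessian is constant: H = [[10, 2, -4], [2, 8, -6], [-4, -6, 8]].
Leading principal minors: Δ₁ = 10, Δ₂ = 76, Δ₃ = 216.
All leading minors are positive, so H is positive definite: a local minimum.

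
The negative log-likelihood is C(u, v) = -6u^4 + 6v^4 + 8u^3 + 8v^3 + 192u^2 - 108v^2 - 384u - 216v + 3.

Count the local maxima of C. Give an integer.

C separates as a function of u plus a function of v, so ∇C=0 decouples.
∂C/∂u = -24(u - 4)(u - 1)(u + 4) = 0 at u ∈ {-4, 1, 4}; ∂C/∂v = 24(v - 3)(v + 1)(v + 3) = 0 at v ∈ {-3, -1, 3}.
The Hessian is diagonal: diag(C_uu, C_vv). Second derivatives: C_uu(-4)=-960, C_uu(1)=360, C_uu(4)=-576; C_vv(-3)=288, C_vv(-1)=-192, C_vv(3)=576.
Local maxima occur where both diagonal entries negative: (-4, -1), (4, -1). Count: 2.

2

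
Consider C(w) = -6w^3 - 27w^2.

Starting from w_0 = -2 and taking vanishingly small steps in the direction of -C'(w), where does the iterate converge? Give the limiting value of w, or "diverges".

-3

C'(w) = -18w(w + 3), so C'(-2) = 36.
Gradient descent moves in the -C' direction, i.e. w is decreasing.
The nearest critical point in that direction is w = -3, where C'' = 54 > 0 (a local minimum). The iterate converges there.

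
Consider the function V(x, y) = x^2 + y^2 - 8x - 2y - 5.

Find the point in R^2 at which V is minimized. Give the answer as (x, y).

(4, 1)

V(x,y) separates as P(x) + Q(y) − 5, so its minimum is min P + min Q − 5.
P'(x) = 2x - 8 vanishes at x ∈ {4}; Q'(y) = 2y - 2 vanishes at y ∈ {1}.
Local minima of P (where P''>0): P(4)=-16. Local minima of Q: Q(1)=-1.
So the global minimum of V is P(4) + Q(1) − 5 = -16 − 1 − 5 = -22, attained at (4, 1).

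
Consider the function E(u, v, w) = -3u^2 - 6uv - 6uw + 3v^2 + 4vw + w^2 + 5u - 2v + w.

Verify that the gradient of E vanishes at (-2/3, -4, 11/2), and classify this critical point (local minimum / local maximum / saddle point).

saddle point

∇E = (-6u - 6v - 6w + 5, -6u + 6v + 4w - 2, -6u + 4v + 2w + 1); substituting (-2/3, -4, 11/2) gives ∇E = (0, 0, 0), so (-2/3, -4, 11/2) is indeed a critical point.
The Hessian is constant: H = [[-6, -6, -6], [-6, 6, 4], [-6, 4, 2]].
Leading principal minors: Δ₁ = -6, Δ₂ = -72, Δ₃ = 24.
The minors fit neither the all-positive nor the alternating-sign pattern, so H is indefinite: a saddle point.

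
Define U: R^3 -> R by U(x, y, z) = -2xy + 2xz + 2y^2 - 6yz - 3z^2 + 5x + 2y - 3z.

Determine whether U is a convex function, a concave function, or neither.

neither

U is quadratic, so its Hessian is the constant matrix H = [[0, -2, 2], [-2, 4, -6], [2, -6, -6]].
Leading principal minors: 0, -4, 56.
Neither pattern holds ⇒ H is indefinite ⇒ neither convex nor concave.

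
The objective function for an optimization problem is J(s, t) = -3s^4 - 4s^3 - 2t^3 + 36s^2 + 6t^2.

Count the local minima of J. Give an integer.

J separates as a function of s plus a function of t, so ∇J=0 decouples.
∂J/∂s = -12s(s - 2)(s + 3) = 0 at s ∈ {-3, 0, 2}; ∂J/∂t = -6t(t - 2) = 0 at t ∈ {0, 2}.
The Hessian is diagonal: diag(J_ss, J_tt). Second derivatives: J_ss(-3)=-180, J_ss(0)=72, J_ss(2)=-120; J_tt(0)=12, J_tt(2)=-12.
Local minima occur where both diagonal entries positive: (0, 0). Count: 1.

1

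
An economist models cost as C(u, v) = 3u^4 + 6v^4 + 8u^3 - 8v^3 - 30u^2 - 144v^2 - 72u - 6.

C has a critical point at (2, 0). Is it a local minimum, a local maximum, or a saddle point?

The mixed partial ∂²C/∂u∂v is 0, so the Hessian at any point is diag(C_uu, C_vv) = diag(12(3u^2 + 4u - 5), 24(3v^2 - 2v - 12)).
At (2, 0): H = diag(180, -288).
The eigenvalues have opposite signs, so H is indefinite: a saddle point.

saddle point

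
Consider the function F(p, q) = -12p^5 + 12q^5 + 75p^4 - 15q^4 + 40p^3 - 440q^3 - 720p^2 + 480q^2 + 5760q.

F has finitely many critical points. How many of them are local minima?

F separates as a function of p plus a function of q, so ∇F=0 decouples.
∂F/∂p = -60p(p - 4)(p - 3)(p + 2) = 0 at p ∈ {-2, 0, 3, 4}; ∂F/∂q = 60(q - 4)(q - 3)(q + 2)(q + 4) = 0 at q ∈ {-4, -2, 3, 4}.
The Hessian is diagonal: diag(F_pp, F_qq). Second derivatives: F_pp(-2)=3600, F_pp(0)=-1440, F_pp(3)=900, F_pp(4)=-1440; F_qq(-4)=-6720, F_qq(-2)=3600, F_qq(3)=-2100, F_qq(4)=2880.
Local minima occur where both diagonal entries positive: (-2, -2), (-2, 4), (3, -2), (3, 4). Count: 4.

4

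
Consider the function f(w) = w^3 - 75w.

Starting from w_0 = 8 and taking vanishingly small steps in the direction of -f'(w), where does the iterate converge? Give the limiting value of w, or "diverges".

f'(w) = 3(w - 5)(w + 5), so f'(8) = 117.
Gradient descent moves in the -f' direction, i.e. w is decreasing.
The nearest critical point in that direction is w = 5, where f'' = 30 > 0 (a local minimum). The iterate converges there.

5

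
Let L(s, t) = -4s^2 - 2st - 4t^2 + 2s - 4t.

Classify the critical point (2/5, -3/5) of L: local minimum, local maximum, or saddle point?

The Hessian of L is constant: H = [[-8, -2], [-2, -8]].
det(H) = (-8)·(-8) − (-2)² = 60.
det(H) > 0 and tr(H) = -16 < 0, so H is negative definite and the point is a local maximum.

local maximum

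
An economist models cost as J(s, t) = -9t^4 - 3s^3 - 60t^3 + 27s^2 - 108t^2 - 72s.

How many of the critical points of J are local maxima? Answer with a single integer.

J separates as a function of s plus a function of t, so ∇J=0 decouples.
∂J/∂s = -9(s - 4)(s - 2) = 0 at s ∈ {2, 4}; ∂J/∂t = -36t(t + 2)(t + 3) = 0 at t ∈ {-3, -2, 0}.
The Hessian is diagonal: diag(J_ss, J_tt). Second derivatives: J_ss(2)=18, J_ss(4)=-18; J_tt(-3)=-108, J_tt(-2)=72, J_tt(0)=-216.
Local maxima occur where both diagonal entries negative: (4, -3), (4, 0). Count: 2.

2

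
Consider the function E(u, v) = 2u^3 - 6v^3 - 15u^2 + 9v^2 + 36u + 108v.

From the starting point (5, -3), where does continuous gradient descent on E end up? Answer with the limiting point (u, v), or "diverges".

(3, -2)

E is separable, so gradient descent decouples: u follows -∂E/∂u, v follows -∂E/∂v.
∂E/∂u = 6(u - 3)(u - 2); at u=5 this is 36, so u decreases.
∂E/∂v = -18(v - 3)(v + 2); at v=-3 this is -108, so v increases.
u converges to its nearest critical value 3 (a local min of the u-part); v converges to -2. The iterate converges to (3, -2).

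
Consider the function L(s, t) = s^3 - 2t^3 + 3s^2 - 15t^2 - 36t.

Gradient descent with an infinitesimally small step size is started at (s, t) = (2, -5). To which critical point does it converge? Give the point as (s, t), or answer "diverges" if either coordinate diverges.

L is separable, so gradient descent decouples: s follows -∂L/∂s, t follows -∂L/∂t.
∂L/∂s = 3s(s + 2); at s=2 this is 24, so s decreases.
∂L/∂t = -6(t + 2)(t + 3); at t=-5 this is -36, so t increases.
s converges to its nearest critical value 0 (a local min of the s-part); t converges to -3. The iterate converges to (0, -3).

(0, -3)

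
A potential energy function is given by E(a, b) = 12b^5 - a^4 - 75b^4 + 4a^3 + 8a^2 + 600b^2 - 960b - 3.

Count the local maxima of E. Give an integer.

E separates as a function of a plus a function of b, so ∇E=0 decouples.
∂E/∂a = -4a(a - 4)(a + 1) = 0 at a ∈ {-1, 0, 4}; ∂E/∂b = 60(b - 4)(b - 2)(b - 1)(b + 2) = 0 at b ∈ {-2, 1, 2, 4}.
The Hessian is diagonal: diag(E_aa, E_bb). Second derivatives: E_aa(-1)=-20, E_aa(0)=16, E_aa(4)=-80; E_bb(-2)=-4320, E_bb(1)=540, E_bb(2)=-480, E_bb(4)=2160.
Local maxima occur where both diagonal entries negative: (-1, -2), (-1, 2), (4, -2), (4, 2). Count: 4.

4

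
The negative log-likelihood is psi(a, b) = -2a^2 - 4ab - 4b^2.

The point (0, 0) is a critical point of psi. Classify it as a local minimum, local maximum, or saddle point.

The Hessian of psi is constant: H = [[-4, -4], [-4, -8]].
det(H) = (-4)·(-8) − (-4)² = 16.
det(H) > 0 and tr(H) = -12 < 0, so H is negative definite and the point is a local maximum.

local maximum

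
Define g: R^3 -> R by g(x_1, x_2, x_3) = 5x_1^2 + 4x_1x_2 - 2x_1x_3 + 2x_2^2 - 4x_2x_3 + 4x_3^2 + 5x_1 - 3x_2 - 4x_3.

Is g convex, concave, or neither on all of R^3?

g is quadratic, so its Hessian is the constant matrix H = [[10, 4, -2], [4, 4, -4], [-2, -4, 8]].
Leading principal minors: 10, 24, 80.
All positive ⇒ H ≻ 0 ⇒ convex.

convex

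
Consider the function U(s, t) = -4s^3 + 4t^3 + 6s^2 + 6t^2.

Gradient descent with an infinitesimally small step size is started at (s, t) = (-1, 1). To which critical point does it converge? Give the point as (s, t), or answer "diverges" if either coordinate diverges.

U is separable, so gradient descent decouples: s follows -∂U/∂s, t follows -∂U/∂t.
∂U/∂s = -12s(s - 1); at s=-1 this is -24, so s increases.
∂U/∂t = 12t(t + 1); at t=1 this is 24, so t decreases.
s converges to its nearest critical value 0 (a local min of the s-part); t converges to 0. The iterate converges to (0, 0).

(0, 0)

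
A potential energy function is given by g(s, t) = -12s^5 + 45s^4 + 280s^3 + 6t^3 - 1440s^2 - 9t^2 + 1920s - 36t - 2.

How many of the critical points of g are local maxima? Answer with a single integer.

g separates as a function of s plus a function of t, so ∇g=0 decouples.
∂g/∂s = -60(s - 4)(s - 2)(s - 1)(s + 4) = 0 at s ∈ {-4, 1, 2, 4}; ∂g/∂t = 18(t - 2)(t + 1) = 0 at t ∈ {-1, 2}.
The Hessian is diagonal: diag(g_ss, g_tt). Second derivatives: g_ss(-4)=14400, g_ss(1)=-900, g_ss(2)=720, g_ss(4)=-2880; g_tt(-1)=-54, g_tt(2)=54.
Local maxima occur where both diagonal entries negative: (1, -1), (4, -1). Count: 2.

2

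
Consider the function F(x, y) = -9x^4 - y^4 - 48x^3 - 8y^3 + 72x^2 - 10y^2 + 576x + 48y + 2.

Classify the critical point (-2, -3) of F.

local minimum

The mixed partial ∂²F/∂x∂y is 0, so the Hessian at any point is diag(F_xx, F_yy) = diag(36(-3x^2 - 8x + 4), -4(3y^2 + 12y + 5)).
At (-2, -3): H = diag(288, 16).
Both eigenvalues are positive, so H is positive definite: a local minimum.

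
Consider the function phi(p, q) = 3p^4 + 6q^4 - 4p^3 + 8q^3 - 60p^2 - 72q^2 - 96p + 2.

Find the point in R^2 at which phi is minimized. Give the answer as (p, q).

phi(p,q) separates as A(p) + B(q) + 2, so its minimum is min A + min B + 2.
A'(p) = 12(p - 4)(p + 1)(p + 2) vanishes at p ∈ {-2, -1, 4}; B'(q) = 24q(q - 2)(q + 3) vanishes at q ∈ {-3, 0, 2}.
Local minima of A (where A''>0): A(-2)=32, A(4)=-832. Local minima of B: B(-3)=-378, B(2)=-128.
So the global minimum of phi is A(4) + B(-3) + 2 = -832 − 378 + 2 = -1208, attained at (4, -3).

(4, -3)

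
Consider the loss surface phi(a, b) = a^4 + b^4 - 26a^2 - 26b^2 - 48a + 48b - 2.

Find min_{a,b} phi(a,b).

-706

phi(a,b) separates as P(a) + Q(b) − 2, so its minimum is min P + min Q − 2.
P'(a) = 4(a - 4)(a + 1)(a + 3) vanishes at a ∈ {-3, -1, 4}; Q'(b) = 4(b - 3)(b - 1)(b + 4) vanishes at b ∈ {-4, 1, 3}.
Local minima of P (where P''>0): P(-3)=-9, P(4)=-352. Local minima of Q: Q(-4)=-352, Q(3)=-9.
So the global minimum of phi is P(4) + Q(-4) − 2 = -352 − 352 − 2 = -706, attained at (4, -4).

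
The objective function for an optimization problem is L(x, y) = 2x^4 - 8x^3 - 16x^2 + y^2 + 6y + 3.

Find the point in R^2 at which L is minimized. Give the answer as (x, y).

(4, -3)

L(x,y) separates as P(x) + Q(y) + 3, so its minimum is min P + min Q + 3.
P'(x) = 8x(x - 4)(x + 1) vanishes at x ∈ {-1, 0, 4}; Q'(y) = 2y + 6 vanishes at y ∈ {-3}.
Local minima of P (where P''>0): P(-1)=-6, P(4)=-256. Local minima of Q: Q(-3)=-9.
So the global minimum of L is P(4) + Q(-3) + 3 = -256 − 9 + 3 = -262, attained at (4, -3).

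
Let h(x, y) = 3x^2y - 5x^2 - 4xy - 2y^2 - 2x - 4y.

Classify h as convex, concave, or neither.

The term 3x^2y is cubic, so the Hessian is not constant.
∂²h/∂x² = 6y - 10, which takes both signs as y varies (negative for sufficiently negative y). A diagonal entry of the Hessian changing sign means the Hessian is neither positive- nor negative-semidefinite on all of R^2.

neither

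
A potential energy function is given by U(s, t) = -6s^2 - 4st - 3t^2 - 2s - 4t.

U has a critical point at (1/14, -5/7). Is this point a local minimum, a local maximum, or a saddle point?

local maximum

The Hessian of U is constant: H = [[-12, -4], [-4, -6]].
det(H) = (-12)·(-6) − (-4)² = 56.
det(H) > 0 and tr(H) = -18 < 0, so H is negative definite and the point is a local maximum.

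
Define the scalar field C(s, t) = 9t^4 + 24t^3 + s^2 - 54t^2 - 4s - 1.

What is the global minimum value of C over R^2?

C(s,t) separates as P(s) + Q(t) − 1, so its minimum is min P + min Q − 1.
P'(s) = 2s - 4 vanishes at s ∈ {2}; Q'(t) = 36t(t - 1)(t + 3) vanishes at t ∈ {-3, 0, 1}.
Local minima of P (where P''>0): P(2)=-4. Local minima of Q: Q(-3)=-405, Q(1)=-21.
So the global minimum of C is P(2) + Q(-3) − 1 = -4 − 405 − 1 = -410, attained at (2, -3).

-410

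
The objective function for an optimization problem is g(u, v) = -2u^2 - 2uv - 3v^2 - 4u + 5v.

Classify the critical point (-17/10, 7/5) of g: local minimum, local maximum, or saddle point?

The Hessian of g is constant: H = [[-4, -2], [-2, -6]].
det(H) = (-4)·(-6) − (-2)² = 20.
det(H) > 0 and tr(H) = -10 < 0, so H is negative definite and the point is a local maximum.

local maximum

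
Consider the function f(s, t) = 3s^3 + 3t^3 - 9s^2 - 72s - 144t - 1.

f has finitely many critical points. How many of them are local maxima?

f separates as a function of s plus a function of t, so ∇f=0 decouples.
∂f/∂s = 9(s - 4)(s + 2) = 0 at s ∈ {-2, 4}; ∂f/∂t = 9(t - 4)(t + 4) = 0 at t ∈ {-4, 4}.
The Hessian is diagonal: diag(f_ss, f_tt). Second derivatives: f_ss(-2)=-54, f_ss(4)=54; f_tt(-4)=-72, f_tt(4)=72.
Local maxima occur where both diagonal entries negative: (-2, -4). Count: 1.

1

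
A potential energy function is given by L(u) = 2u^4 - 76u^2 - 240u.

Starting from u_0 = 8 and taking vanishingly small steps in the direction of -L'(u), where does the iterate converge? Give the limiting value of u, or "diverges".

L'(u) = 8(u - 5)(u + 2)(u + 3), so L'(8) = 2640.
Gradient descent moves in the -L' direction, i.e. u is decreasing.
The nearest critical point in that direction is u = 5, where L'' = 448 > 0 (a local minimum). The iterate converges there.

5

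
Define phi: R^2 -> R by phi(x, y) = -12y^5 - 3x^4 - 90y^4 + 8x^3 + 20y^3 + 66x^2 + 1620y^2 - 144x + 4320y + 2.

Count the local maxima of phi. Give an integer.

4

phi separates as a function of x plus a function of y, so ∇phi=0 decouples.
∂phi/∂x = -12(x - 4)(x - 1)(x + 3) = 0 at x ∈ {-3, 1, 4}; ∂phi/∂y = -60(y - 3)(y + 2)(y + 3)(y + 4) = 0 at y ∈ {-4, -3, -2, 3}.
The Hessian is diagonal: diag(phi_xx, phi_yy). Second derivatives: phi_xx(-3)=-336, phi_xx(1)=144, phi_xx(4)=-252; phi_yy(-4)=840, phi_yy(-3)=-360, phi_yy(-2)=600, phi_yy(3)=-12600.
Local maxima occur where both diagonal entries negative: (-3, -3), (-3, 3), (4, -3), (4, 3). Count: 4.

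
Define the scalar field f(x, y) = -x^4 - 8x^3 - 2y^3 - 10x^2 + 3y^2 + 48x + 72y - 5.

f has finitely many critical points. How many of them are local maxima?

f separates as a function of x plus a function of y, so ∇f=0 decouples.
∂f/∂x = -4(x - 1)(x + 3)(x + 4) = 0 at x ∈ {-4, -3, 1}; ∂f/∂y = -6(y - 4)(y + 3) = 0 at y ∈ {-3, 4}.
The Hessian is diagonal: diag(f_xx, f_yy). Second derivatives: f_xx(-4)=-20, f_xx(-3)=16, f_xx(1)=-80; f_yy(-3)=42, f_yy(4)=-42.
Local maxima occur where both diagonal entries negative: (-4, 4), (1, 4). Count: 2.

2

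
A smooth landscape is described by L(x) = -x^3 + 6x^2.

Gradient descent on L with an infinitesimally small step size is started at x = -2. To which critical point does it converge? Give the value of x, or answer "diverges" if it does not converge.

0

L'(x) = -3x(x - 4), so L'(-2) = -36.
Gradient descent moves in the -L' direction, i.e. x is increasing.
The nearest critical point in that direction is x = 0, where L'' = 12 > 0 (a local minimum). The iterate converges there.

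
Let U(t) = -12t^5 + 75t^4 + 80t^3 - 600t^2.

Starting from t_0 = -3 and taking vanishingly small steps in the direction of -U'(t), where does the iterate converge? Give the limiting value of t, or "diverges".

-2

U'(t) = -60t(t - 5)(t - 2)(t + 2), so U'(-3) = -7200.
Gradient descent moves in the -U' direction, i.e. t is increasing.
The nearest critical point in that direction is t = -2, where U'' = 3360 > 0 (a local minimum). The iterate converges there.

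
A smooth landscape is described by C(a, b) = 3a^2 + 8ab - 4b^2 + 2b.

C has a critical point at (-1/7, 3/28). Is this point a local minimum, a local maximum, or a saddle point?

The Hessian of C is constant: H = [[6, 8], [8, -8]].
det(H) = 6·(-8) − 8² = -112.
Since det(H) < 0, H is indefinite and the critical point is a saddle point.

saddle point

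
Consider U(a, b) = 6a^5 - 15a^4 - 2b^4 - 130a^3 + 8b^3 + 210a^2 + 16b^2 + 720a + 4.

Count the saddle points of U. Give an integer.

U separates as a function of a plus a function of b, so ∇U=0 decouples.
∂U/∂a = 30(a - 4)(a - 2)(a + 1)(a + 3) = 0 at a ∈ {-3, -1, 2, 4}; ∂U/∂b = -8b(b - 4)(b + 1) = 0 at b ∈ {-1, 0, 4}.
The Hessian is diagonal: diag(U_aa, U_bb). Second derivatives: U_aa(-3)=-2100, U_aa(-1)=900, U_aa(2)=-900, U_aa(4)=2100; U_bb(-1)=-40, U_bb(0)=32, U_bb(4)=-160.
Saddle points occur where the two diagonal entries have opposite signs: (-3, 0), (-1, -1), (-1, 4), (2, 0), (4, -1), (4, 4). Count: 6.

6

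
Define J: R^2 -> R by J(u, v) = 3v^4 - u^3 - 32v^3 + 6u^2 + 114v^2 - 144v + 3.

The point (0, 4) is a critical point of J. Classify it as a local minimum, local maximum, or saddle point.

local minimum

The mixed partial ∂²J/∂u∂v is 0, so the Hessian at any point is diag(J_uu, J_vv) = diag(6(-u + 2), 12(3v^2 - 16v + 19)).
At (0, 4): H = diag(12, 36).
Both eigenvalues are positive, so H is positive definite: a local minimum.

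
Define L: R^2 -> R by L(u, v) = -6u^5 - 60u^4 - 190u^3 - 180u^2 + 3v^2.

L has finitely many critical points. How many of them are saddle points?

L separates as a function of u plus a function of v, so ∇L=0 decouples.
∂L/∂u = -30u(u + 1)(u + 3)(u + 4) = 0 at u ∈ {-4, -3, -1, 0}; ∂L/∂v = 6v = 0 at v ∈ {0}.
The Hessian is diagonal: diag(L_uu, L_vv). Second derivatives: L_uu(-4)=360, L_uu(-3)=-180, L_uu(-1)=180, L_uu(0)=-360; L_vv(0)=6.
Saddle points occur where the two diagonal entries have opposite signs: (-3, 0), (0, 0). Count: 2.

2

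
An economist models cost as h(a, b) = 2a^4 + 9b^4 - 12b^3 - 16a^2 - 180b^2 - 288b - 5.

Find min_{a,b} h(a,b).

-2533

h(a,b) separates as P(a) + Q(b) − 5, so its minimum is min P + min Q − 5.
P'(a) = 8a(a - 2)(a + 2) vanishes at a ∈ {-2, 0, 2}; Q'(b) = 36(b - 4)(b + 1)(b + 2) vanishes at b ∈ {-2, -1, 4}.
Local minima of P (where P''>0): P(-2)=-32, P(2)=-32. Local minima of Q: Q(-2)=96, Q(4)=-2496.
So the global minimum of h is P(-2) + Q(4) − 5 = -32 − 2496 − 5 = -2533, attained at (-2, 4).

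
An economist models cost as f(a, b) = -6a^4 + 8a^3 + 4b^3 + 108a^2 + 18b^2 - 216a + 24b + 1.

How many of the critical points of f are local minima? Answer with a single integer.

1

f separates as a function of a plus a function of b, so ∇f=0 decouples.
∂f/∂a = -24(a - 3)(a - 1)(a + 3) = 0 at a ∈ {-3, 1, 3}; ∂f/∂b = 12(b + 1)(b + 2) = 0 at b ∈ {-2, -1}.
The Hessian is diagonal: diag(f_aa, f_bb). Second derivatives: f_aa(-3)=-576, f_aa(1)=192, f_aa(3)=-288; f_bb(-2)=-12, f_bb(-1)=12.
Local minima occur where both diagonal entries positive: (1, -1). Count: 1.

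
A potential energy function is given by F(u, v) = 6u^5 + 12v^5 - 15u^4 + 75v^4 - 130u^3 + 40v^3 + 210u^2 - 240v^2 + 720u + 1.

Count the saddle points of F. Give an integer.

8

F separates as a function of u plus a function of v, so ∇F=0 decouples.
∂F/∂u = 30(u - 4)(u - 2)(u + 1)(u + 3) = 0 at u ∈ {-3, -1, 2, 4}; ∂F/∂v = 60v(v - 1)(v + 2)(v + 4) = 0 at v ∈ {-4, -2, 0, 1}.
The Hessian is diagonal: diag(F_uu, F_vv). Second derivatives: F_uu(-3)=-2100, F_uu(-1)=900, F_uu(2)=-900, F_uu(4)=2100; F_vv(-4)=-2400, F_vv(-2)=720, F_vv(0)=-480, F_vv(1)=900.
Saddle points occur where the two diagonal entries have opposite signs: (-3, -2), (-3, 1), (-1, -4), (-1, 0), (2, -2), (2, 1), (4, -4), (4, 0). Count: 8.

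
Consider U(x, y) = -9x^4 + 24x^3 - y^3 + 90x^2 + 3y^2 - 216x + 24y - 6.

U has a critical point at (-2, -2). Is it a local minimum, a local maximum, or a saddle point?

saddle point

The mixed partial ∂²U/∂x∂y is 0, so the Hessian at any point is diag(U_xx, U_yy) = diag(36(-3x^2 + 4x + 5), 6(-y + 1)).
At (-2, -2): H = diag(-540, 18).
The eigenvalues have opposite signs, so H is indefinite: a saddle point.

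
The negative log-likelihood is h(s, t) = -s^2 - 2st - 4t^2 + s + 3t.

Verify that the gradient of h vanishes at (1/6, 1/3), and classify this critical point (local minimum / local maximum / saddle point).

∇h = (-2s - 2t + 1, -2s - 8t + 3); substituting (1/6, 1/3) gives ∇h = (0, 0), so (1/6, 1/3) is indeed a critical point.
The Hessian of h is constant: H = [[-2, -2], [-2, -8]].
det(H) = (-2)·(-8) − (-2)² = 12.
det(H) > 0 and tr(H) = -10 < 0, so H is negative definite and the point is a local maximum.

local maximum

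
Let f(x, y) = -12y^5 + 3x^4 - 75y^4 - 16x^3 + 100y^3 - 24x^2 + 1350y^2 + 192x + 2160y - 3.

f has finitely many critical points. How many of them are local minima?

f separates as a function of x plus a function of y, so ∇f=0 decouples.
∂f/∂x = 12(x - 4)(x - 2)(x + 2) = 0 at x ∈ {-2, 2, 4}; ∂f/∂y = -60(y - 3)(y + 1)(y + 3)(y + 4) = 0 at y ∈ {-4, -3, -1, 3}.
The Hessian is diagonal: diag(f_xx, f_yy). Second derivatives: f_xx(-2)=288, f_xx(2)=-96, f_xx(4)=144; f_yy(-4)=1260, f_yy(-3)=-720, f_yy(-1)=1440, f_yy(3)=-10080.
Local minima occur where both diagonal entries positive: (-2, -4), (-2, -1), (4, -4), (4, -1). Count: 4.

4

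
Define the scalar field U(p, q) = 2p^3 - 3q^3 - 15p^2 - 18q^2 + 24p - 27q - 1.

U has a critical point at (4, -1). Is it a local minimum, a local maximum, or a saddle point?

saddle point

The mixed partial ∂²U/∂p∂q is 0, so the Hessian at any point is diag(U_pp, U_qq) = diag(6(2p - 5), -18(q + 2)).
At (4, -1): H = diag(18, -18).
The eigenvalues have opposite signs, so H is indefinite: a saddle point.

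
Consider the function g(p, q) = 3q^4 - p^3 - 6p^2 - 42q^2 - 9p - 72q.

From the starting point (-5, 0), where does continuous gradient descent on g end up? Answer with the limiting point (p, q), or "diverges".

g is separable, so gradient descent decouples: p follows -∂g/∂p, q follows -∂g/∂q.
∂g/∂p = -3(p + 1)(p + 3); at p=-5 this is -24, so p increases.
∂g/∂q = 12(q - 3)(q + 1)(q + 2); at q=0 this is -72, so q increases.
p converges to its nearest critical value -3 (a local min of the p-part); q converges to 3. The iterate converges to (-3, 3).

(-3, 3)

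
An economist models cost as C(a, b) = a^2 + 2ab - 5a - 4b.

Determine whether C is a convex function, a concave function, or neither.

neither

C is quadratic, so its Hessian is the constant matrix H = [[2, 2], [2, 0]].
det(H) = -4, tr(H) = 2.
det(H) < 0, so H is indefinite: neither convex nor concave.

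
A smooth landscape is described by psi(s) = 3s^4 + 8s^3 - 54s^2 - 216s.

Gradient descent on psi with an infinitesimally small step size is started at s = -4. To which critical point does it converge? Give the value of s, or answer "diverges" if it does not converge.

psi'(s) = 12(s - 3)(s + 2)(s + 3), so psi'(-4) = -168.
Gradient descent moves in the -psi' direction, i.e. s is increasing.
The nearest critical point in that direction is s = -3, where psi'' = 72 > 0 (a local minimum). The iterate converges there.

-3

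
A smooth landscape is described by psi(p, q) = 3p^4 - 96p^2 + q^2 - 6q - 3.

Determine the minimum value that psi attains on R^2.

-780

psi(p,q) separates as A(p) + B(q) − 3, so its minimum is min A + min B − 3.
A'(p) = 12p(p - 4)(p + 4) vanishes at p ∈ {-4, 0, 4}; B'(q) = 2q - 6 vanishes at q ∈ {3}.
Local minima of A (where A''>0): A(-4)=-768, A(4)=-768. Local minima of B: B(3)=-9.
So the global minimum of psi is A(-4) + B(3) − 3 = -768 − 9 − 3 = -780, attained at (-4, 3).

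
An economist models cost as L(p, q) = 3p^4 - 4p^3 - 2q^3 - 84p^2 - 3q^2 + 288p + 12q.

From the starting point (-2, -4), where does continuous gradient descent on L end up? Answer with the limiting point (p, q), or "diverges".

L is separable, so gradient descent decouples: p follows -∂L/∂p, q follows -∂L/∂q.
∂L/∂p = 12(p - 3)(p - 2)(p + 4); at p=-2 this is 480, so p decreases.
∂L/∂q = -6(q - 1)(q + 2); at q=-4 this is -60, so q increases.
p converges to its nearest critical value -4 (a local min of the p-part); q converges to -2. The iterate converges to (-4, -2).

(-4, -2)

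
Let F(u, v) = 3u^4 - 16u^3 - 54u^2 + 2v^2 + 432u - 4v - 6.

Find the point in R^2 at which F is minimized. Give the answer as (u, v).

(-3, 1)

F(u,v) separates as P(u) + Q(v) − 6, so its minimum is min P + min Q − 6.
P'(u) = 12(u - 4)(u - 3)(u + 3) vanishes at u ∈ {-3, 3, 4}; Q'(v) = 4v - 4 vanishes at v ∈ {1}.
Local minima of P (where P''>0): P(-3)=-1107, P(4)=608. Local minima of Q: Q(1)=-2.
So the global minimum of F is P(-3) + Q(1) − 6 = -1107 − 2 − 6 = -1115, attained at (-3, 1).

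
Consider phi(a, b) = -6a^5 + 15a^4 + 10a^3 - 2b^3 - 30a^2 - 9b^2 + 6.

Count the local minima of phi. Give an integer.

2

phi separates as a function of a plus a function of b, so ∇phi=0 decouples.
∂phi/∂a = -30a(a - 2)(a - 1)(a + 1) = 0 at a ∈ {-1, 0, 1, 2}; ∂phi/∂b = -6b(b + 3) = 0 at b ∈ {-3, 0}.
The Hessian is diagonal: diag(phi_aa, phi_bb). Second derivatives: phi_aa(-1)=180, phi_aa(0)=-60, phi_aa(1)=60, phi_aa(2)=-180; phi_bb(-3)=18, phi_bb(0)=-18.
Local minima occur where both diagonal entries positive: (-1, -3), (1, -3). Count: 2.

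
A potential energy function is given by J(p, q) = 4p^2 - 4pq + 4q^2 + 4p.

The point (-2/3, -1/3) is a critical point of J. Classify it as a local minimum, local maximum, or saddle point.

The Hessian of J is constant: H = [[8, -4], [-4, 8]].
det(H) = 8·8 − (-4)² = 48.
det(H) > 0 and tr(H) = 16 > 0, so H is positive definite and the point is a local minimum.

local minimum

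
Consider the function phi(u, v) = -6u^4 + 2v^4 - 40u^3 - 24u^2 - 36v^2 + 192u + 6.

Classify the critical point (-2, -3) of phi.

local minimum

The mixed partial ∂²phi/∂u∂v is 0, so the Hessian at any point is diag(phi_uu, phi_vv) = diag(-24(3u^2 + 10u + 2), 24(v^2 - 3)).
At (-2, -3): H = diag(144, 144).
Both eigenvalues are positive, so H is positive definite: a local minimum.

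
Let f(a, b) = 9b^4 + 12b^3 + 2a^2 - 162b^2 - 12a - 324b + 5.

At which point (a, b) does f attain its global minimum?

(3, 3)

f(a,b) separates as P(a) + Q(b) + 5, so its minimum is min P + min Q + 5.
P'(a) = 4a - 12 vanishes at a ∈ {3}; Q'(b) = 36(b - 3)(b + 1)(b + 3) vanishes at b ∈ {-3, -1, 3}.
Local minima of P (where P''>0): P(3)=-18. Local minima of Q: Q(-3)=-81, Q(3)=-1377.
So the global minimum of f is P(3) + Q(3) + 5 = -18 − 1377 + 5 = -1390, attained at (3, 3).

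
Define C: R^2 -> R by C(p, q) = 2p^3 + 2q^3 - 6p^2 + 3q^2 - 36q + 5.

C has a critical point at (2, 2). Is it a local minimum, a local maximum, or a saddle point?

local minimum

The mixed partial ∂²C/∂p∂q is 0, so the Hessian at any point is diag(C_pp, C_qq) = diag(12(p - 1), 6(2q + 1)).
At (2, 2): H = diag(12, 30).
Both eigenvalues are positive, so H is positive definite: a local minimum.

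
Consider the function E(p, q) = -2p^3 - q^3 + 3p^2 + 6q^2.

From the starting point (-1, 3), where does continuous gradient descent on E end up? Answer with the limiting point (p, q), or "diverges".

(0, 0)

E is separable, so gradient descent decouples: p follows -∂E/∂p, q follows -∂E/∂q.
∂E/∂p = -6p(p - 1); at p=-1 this is -12, so p increases.
∂E/∂q = -3q(q - 4); at q=3 this is 9, so q decreases.
p converges to its nearest critical value 0 (a local min of the p-part); q converges to 0. The iterate converges to (0, 0).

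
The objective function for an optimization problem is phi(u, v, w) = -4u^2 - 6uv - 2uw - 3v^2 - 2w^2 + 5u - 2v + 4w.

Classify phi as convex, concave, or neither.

concave

phi is quadratic, so its Hessian is the constant matrix H = [[-8, -6, -2], [-6, -6, 0], [-2, 0, -4]].
Leading principal minors: -8, 12, -24.
Signs alternate −, +, − ⇒ H ≺ 0 ⇒ concave.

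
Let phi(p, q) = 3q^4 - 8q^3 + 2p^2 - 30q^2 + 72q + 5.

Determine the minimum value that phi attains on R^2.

phi(p,q) separates as A(p) + B(q) + 5, so its minimum is min A + min B + 5.
A'(p) = 4p vanishes at p ∈ {0}; B'(q) = 12(q - 3)(q - 1)(q + 2) vanishes at q ∈ {-2, 1, 3}.
Local minima of A (where A''>0): A(0)=0. Local minima of B: B(-2)=-152, B(3)=-27.
So the global minimum of phi is A(0) + B(-2) + 5 = 0 − 152 + 5 = -147, attained at (0, -2).

-147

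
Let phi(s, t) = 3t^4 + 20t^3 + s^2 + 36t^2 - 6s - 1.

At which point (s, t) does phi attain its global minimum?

phi(s,t) separates as P(s) + Q(t) − 1, so its minimum is min P + min Q − 1.
P'(s) = 2s - 6 vanishes at s ∈ {3}; Q'(t) = 12t(t + 2)(t + 3) vanishes at t ∈ {-3, -2, 0}.
Local minima of P (where P''>0): P(3)=-9. Local minima of Q: Q(-3)=27, Q(0)=0.
So the global minimum of phi is P(3) + Q(0) − 1 = -9 + 0 − 1 = -10, attained at (3, 0).

(3, 0)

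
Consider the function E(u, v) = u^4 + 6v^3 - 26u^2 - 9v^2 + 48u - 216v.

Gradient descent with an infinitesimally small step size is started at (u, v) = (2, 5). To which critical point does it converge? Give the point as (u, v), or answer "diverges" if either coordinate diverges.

E is separable, so gradient descent decouples: u follows -∂E/∂u, v follows -∂E/∂v.
∂E/∂u = 4(u - 3)(u - 1)(u + 4); at u=2 this is -24, so u increases.
∂E/∂v = 18(v - 4)(v + 3); at v=5 this is 144, so v decreases.
u converges to its nearest critical value 3 (a local min of the u-part); v converges to 4. The iterate converges to (3, 4).

(3, 4)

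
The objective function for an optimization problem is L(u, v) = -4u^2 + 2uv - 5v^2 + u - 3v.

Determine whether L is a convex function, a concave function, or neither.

concave

L is quadratic, so its Hessian is the constant matrix H = [[-8, 2], [2, -10]].
det(H) = 76, tr(H) = -18.
det(H) > 0 and tr(H) < 0, so H is negative definite everywhere: concave.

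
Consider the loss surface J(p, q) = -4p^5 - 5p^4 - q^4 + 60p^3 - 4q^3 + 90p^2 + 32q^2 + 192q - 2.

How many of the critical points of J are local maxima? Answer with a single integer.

J separates as a function of p plus a function of q, so ∇J=0 decouples.
∂J/∂p = -20p(p - 3)(p + 1)(p + 3) = 0 at p ∈ {-3, -1, 0, 3}; ∂J/∂q = -4(q - 4)(q + 3)(q + 4) = 0 at q ∈ {-4, -3, 4}.
The Hessian is diagonal: diag(J_pp, J_qq). Second derivatives: J_pp(-3)=720, J_pp(-1)=-160, J_pp(0)=180, J_pp(3)=-1440; J_qq(-4)=-32, J_qq(-3)=28, J_qq(4)=-224.
Local maxima occur where both diagonal entries negative: (-1, -4), (-1, 4), (3, -4), (3, 4). Count: 4.

4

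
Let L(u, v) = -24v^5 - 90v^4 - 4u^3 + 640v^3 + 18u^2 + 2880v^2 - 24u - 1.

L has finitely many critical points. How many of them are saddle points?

4

L separates as a function of u plus a function of v, so ∇L=0 decouples.
∂L/∂u = -12(u - 2)(u - 1) = 0 at u ∈ {1, 2}; ∂L/∂v = -120v(v - 4)(v + 3)(v + 4) = 0 at v ∈ {-4, -3, 0, 4}.
The Hessian is diagonal: diag(L_uu, L_vv). Second derivatives: L_uu(1)=12, L_uu(2)=-12; L_vv(-4)=3840, L_vv(-3)=-2520, L_vv(0)=5760, L_vv(4)=-26880.
Saddle points occur where the two diagonal entries have opposite signs: (1, -3), (1, 4), (2, -4), (2, 0). Count: 4.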